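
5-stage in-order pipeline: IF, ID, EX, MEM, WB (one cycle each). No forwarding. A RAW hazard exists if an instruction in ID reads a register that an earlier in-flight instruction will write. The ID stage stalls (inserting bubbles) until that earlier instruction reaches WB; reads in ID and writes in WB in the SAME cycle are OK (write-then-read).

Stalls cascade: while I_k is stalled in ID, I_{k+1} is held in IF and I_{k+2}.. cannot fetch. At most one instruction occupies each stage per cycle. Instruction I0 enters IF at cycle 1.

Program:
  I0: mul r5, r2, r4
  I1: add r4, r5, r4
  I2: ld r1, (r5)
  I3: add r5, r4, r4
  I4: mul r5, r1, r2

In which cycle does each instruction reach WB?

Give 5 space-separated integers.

Answer: 5 8 9 11 12

Derivation:
I0 mul r5 <- r2,r4: IF@1 ID@2 stall=0 (-) EX@3 MEM@4 WB@5
I1 add r4 <- r5,r4: IF@2 ID@3 stall=2 (RAW on I0.r5 (WB@5)) EX@6 MEM@7 WB@8
I2 ld r1 <- r5: IF@3 ID@6 stall=0 (-) EX@7 MEM@8 WB@9
I3 add r5 <- r4,r4: IF@6 ID@7 stall=1 (RAW on I1.r4 (WB@8)) EX@9 MEM@10 WB@11
I4 mul r5 <- r1,r2: IF@7 ID@9 stall=0 (-) EX@10 MEM@11 WB@12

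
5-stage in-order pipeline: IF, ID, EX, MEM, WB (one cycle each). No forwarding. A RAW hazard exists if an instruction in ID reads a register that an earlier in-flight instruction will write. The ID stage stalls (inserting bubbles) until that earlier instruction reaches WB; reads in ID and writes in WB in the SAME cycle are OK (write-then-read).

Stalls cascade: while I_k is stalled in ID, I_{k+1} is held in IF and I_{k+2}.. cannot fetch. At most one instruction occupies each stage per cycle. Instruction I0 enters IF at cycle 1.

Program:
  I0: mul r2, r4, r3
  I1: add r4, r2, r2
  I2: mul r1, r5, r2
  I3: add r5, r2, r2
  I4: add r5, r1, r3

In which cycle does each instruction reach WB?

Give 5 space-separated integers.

Answer: 5 8 9 10 12

Derivation:
I0 mul r2 <- r4,r3: IF@1 ID@2 stall=0 (-) EX@3 MEM@4 WB@5
I1 add r4 <- r2,r2: IF@2 ID@3 stall=2 (RAW on I0.r2 (WB@5)) EX@6 MEM@7 WB@8
I2 mul r1 <- r5,r2: IF@3 ID@6 stall=0 (-) EX@7 MEM@8 WB@9
I3 add r5 <- r2,r2: IF@6 ID@7 stall=0 (-) EX@8 MEM@9 WB@10
I4 add r5 <- r1,r3: IF@7 ID@8 stall=1 (RAW on I2.r1 (WB@9)) EX@10 MEM@11 WB@12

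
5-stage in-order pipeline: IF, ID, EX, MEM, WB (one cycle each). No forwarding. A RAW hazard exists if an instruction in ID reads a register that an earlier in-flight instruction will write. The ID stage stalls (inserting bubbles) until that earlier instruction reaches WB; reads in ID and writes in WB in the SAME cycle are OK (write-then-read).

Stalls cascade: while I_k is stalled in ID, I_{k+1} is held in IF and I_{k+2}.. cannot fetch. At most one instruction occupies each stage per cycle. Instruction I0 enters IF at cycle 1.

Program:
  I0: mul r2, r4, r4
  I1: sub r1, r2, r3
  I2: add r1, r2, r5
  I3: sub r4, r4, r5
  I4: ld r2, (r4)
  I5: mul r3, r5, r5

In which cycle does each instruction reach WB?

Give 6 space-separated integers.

Answer: 5 8 9 10 13 14

Derivation:
I0 mul r2 <- r4,r4: IF@1 ID@2 stall=0 (-) EX@3 MEM@4 WB@5
I1 sub r1 <- r2,r3: IF@2 ID@3 stall=2 (RAW on I0.r2 (WB@5)) EX@6 MEM@7 WB@8
I2 add r1 <- r2,r5: IF@3 ID@6 stall=0 (-) EX@7 MEM@8 WB@9
I3 sub r4 <- r4,r5: IF@6 ID@7 stall=0 (-) EX@8 MEM@9 WB@10
I4 ld r2 <- r4: IF@7 ID@8 stall=2 (RAW on I3.r4 (WB@10)) EX@11 MEM@12 WB@13
I5 mul r3 <- r5,r5: IF@8 ID@11 stall=0 (-) EX@12 MEM@13 WB@14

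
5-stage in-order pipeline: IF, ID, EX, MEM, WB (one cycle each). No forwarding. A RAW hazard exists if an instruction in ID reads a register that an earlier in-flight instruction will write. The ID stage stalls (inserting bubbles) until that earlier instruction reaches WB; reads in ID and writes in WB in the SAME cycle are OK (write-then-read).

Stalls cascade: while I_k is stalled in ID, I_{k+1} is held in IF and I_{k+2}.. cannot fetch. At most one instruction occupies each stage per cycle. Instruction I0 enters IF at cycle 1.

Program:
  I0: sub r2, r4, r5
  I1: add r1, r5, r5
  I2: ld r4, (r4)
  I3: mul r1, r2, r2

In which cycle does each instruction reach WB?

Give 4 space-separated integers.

Answer: 5 6 7 8

Derivation:
I0 sub r2 <- r4,r5: IF@1 ID@2 stall=0 (-) EX@3 MEM@4 WB@5
I1 add r1 <- r5,r5: IF@2 ID@3 stall=0 (-) EX@4 MEM@5 WB@6
I2 ld r4 <- r4: IF@3 ID@4 stall=0 (-) EX@5 MEM@6 WB@7
I3 mul r1 <- r2,r2: IF@4 ID@5 stall=0 (-) EX@6 MEM@7 WB@8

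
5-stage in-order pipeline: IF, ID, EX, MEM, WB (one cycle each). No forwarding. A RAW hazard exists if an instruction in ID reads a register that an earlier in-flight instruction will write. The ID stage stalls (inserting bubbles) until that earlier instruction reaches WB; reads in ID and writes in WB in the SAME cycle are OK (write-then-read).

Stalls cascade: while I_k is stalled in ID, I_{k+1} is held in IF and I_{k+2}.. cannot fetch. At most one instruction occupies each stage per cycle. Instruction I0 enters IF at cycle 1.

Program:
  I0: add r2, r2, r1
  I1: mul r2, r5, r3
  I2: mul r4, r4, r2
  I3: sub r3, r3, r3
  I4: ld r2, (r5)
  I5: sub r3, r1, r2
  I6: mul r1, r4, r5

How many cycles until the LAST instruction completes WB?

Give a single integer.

Answer: 15

Derivation:
I0 add r2 <- r2,r1: IF@1 ID@2 stall=0 (-) EX@3 MEM@4 WB@5
I1 mul r2 <- r5,r3: IF@2 ID@3 stall=0 (-) EX@4 MEM@5 WB@6
I2 mul r4 <- r4,r2: IF@3 ID@4 stall=2 (RAW on I1.r2 (WB@6)) EX@7 MEM@8 WB@9
I3 sub r3 <- r3,r3: IF@4 ID@7 stall=0 (-) EX@8 MEM@9 WB@10
I4 ld r2 <- r5: IF@7 ID@8 stall=0 (-) EX@9 MEM@10 WB@11
I5 sub r3 <- r1,r2: IF@8 ID@9 stall=2 (RAW on I4.r2 (WB@11)) EX@12 MEM@13 WB@14
I6 mul r1 <- r4,r5: IF@9 ID@12 stall=0 (-) EX@13 MEM@14 WB@15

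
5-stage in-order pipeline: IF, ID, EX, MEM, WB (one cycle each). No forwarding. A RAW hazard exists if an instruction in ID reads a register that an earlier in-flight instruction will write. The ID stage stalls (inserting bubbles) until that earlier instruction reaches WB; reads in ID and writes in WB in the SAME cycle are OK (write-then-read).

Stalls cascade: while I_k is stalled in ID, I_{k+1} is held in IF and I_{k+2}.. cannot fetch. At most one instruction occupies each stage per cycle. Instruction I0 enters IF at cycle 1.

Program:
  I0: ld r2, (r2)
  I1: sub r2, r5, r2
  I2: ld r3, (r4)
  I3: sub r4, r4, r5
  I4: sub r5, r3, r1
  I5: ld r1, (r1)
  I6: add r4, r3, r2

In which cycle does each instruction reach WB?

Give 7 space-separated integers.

Answer: 5 8 9 10 12 13 14

Derivation:
I0 ld r2 <- r2: IF@1 ID@2 stall=0 (-) EX@3 MEM@4 WB@5
I1 sub r2 <- r5,r2: IF@2 ID@3 stall=2 (RAW on I0.r2 (WB@5)) EX@6 MEM@7 WB@8
I2 ld r3 <- r4: IF@3 ID@6 stall=0 (-) EX@7 MEM@8 WB@9
I3 sub r4 <- r4,r5: IF@6 ID@7 stall=0 (-) EX@8 MEM@9 WB@10
I4 sub r5 <- r3,r1: IF@7 ID@8 stall=1 (RAW on I2.r3 (WB@9)) EX@10 MEM@11 WB@12
I5 ld r1 <- r1: IF@8 ID@10 stall=0 (-) EX@11 MEM@12 WB@13
I6 add r4 <- r3,r2: IF@10 ID@11 stall=0 (-) EX@12 MEM@13 WB@14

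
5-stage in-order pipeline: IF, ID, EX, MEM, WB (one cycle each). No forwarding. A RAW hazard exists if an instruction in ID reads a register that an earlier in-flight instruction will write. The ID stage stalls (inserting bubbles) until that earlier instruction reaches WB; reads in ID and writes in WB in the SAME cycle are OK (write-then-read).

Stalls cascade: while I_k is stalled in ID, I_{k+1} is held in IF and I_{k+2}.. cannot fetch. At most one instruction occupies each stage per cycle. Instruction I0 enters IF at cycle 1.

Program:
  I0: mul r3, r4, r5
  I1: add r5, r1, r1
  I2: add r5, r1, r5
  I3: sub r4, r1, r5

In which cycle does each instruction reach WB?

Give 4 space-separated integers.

Answer: 5 6 9 12

Derivation:
I0 mul r3 <- r4,r5: IF@1 ID@2 stall=0 (-) EX@3 MEM@4 WB@5
I1 add r5 <- r1,r1: IF@2 ID@3 stall=0 (-) EX@4 MEM@5 WB@6
I2 add r5 <- r1,r5: IF@3 ID@4 stall=2 (RAW on I1.r5 (WB@6)) EX@7 MEM@8 WB@9
I3 sub r4 <- r1,r5: IF@4 ID@7 stall=2 (RAW on I2.r5 (WB@9)) EX@10 MEM@11 WB@12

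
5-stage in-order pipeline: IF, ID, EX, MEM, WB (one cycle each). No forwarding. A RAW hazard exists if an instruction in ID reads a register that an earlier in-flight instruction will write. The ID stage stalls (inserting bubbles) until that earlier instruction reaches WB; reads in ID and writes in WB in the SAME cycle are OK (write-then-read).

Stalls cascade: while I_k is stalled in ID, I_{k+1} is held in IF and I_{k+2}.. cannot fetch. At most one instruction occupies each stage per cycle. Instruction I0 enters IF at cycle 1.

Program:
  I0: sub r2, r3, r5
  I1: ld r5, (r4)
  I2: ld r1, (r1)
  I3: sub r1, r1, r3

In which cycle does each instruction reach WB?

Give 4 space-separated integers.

I0 sub r2 <- r3,r5: IF@1 ID@2 stall=0 (-) EX@3 MEM@4 WB@5
I1 ld r5 <- r4: IF@2 ID@3 stall=0 (-) EX@4 MEM@5 WB@6
I2 ld r1 <- r1: IF@3 ID@4 stall=0 (-) EX@5 MEM@6 WB@7
I3 sub r1 <- r1,r3: IF@4 ID@5 stall=2 (RAW on I2.r1 (WB@7)) EX@8 MEM@9 WB@10

Answer: 5 6 7 10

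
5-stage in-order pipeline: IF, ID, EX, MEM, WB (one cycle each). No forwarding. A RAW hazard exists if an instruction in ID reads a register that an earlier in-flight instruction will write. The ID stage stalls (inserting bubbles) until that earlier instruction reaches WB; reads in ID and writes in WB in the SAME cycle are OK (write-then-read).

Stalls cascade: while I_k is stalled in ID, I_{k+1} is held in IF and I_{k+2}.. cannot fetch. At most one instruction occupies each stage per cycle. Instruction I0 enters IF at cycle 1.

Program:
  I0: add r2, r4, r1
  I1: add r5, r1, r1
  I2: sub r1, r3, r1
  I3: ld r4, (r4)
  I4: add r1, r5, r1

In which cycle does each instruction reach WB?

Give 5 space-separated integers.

I0 add r2 <- r4,r1: IF@1 ID@2 stall=0 (-) EX@3 MEM@4 WB@5
I1 add r5 <- r1,r1: IF@2 ID@3 stall=0 (-) EX@4 MEM@5 WB@6
I2 sub r1 <- r3,r1: IF@3 ID@4 stall=0 (-) EX@5 MEM@6 WB@7
I3 ld r4 <- r4: IF@4 ID@5 stall=0 (-) EX@6 MEM@7 WB@8
I4 add r1 <- r5,r1: IF@5 ID@6 stall=1 (RAW on I2.r1 (WB@7)) EX@8 MEM@9 WB@10

Answer: 5 6 7 8 10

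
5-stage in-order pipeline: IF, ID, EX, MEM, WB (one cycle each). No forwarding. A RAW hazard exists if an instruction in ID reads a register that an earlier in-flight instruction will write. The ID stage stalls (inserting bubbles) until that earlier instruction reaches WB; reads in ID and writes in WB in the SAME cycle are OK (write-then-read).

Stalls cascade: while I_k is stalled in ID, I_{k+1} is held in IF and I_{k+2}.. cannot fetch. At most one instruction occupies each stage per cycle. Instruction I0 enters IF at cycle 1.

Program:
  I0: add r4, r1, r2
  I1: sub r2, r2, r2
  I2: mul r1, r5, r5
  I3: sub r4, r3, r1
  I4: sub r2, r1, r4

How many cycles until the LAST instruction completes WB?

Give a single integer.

Answer: 13

Derivation:
I0 add r4 <- r1,r2: IF@1 ID@2 stall=0 (-) EX@3 MEM@4 WB@5
I1 sub r2 <- r2,r2: IF@2 ID@3 stall=0 (-) EX@4 MEM@5 WB@6
I2 mul r1 <- r5,r5: IF@3 ID@4 stall=0 (-) EX@5 MEM@6 WB@7
I3 sub r4 <- r3,r1: IF@4 ID@5 stall=2 (RAW on I2.r1 (WB@7)) EX@8 MEM@9 WB@10
I4 sub r2 <- r1,r4: IF@5 ID@8 stall=2 (RAW on I3.r4 (WB@10)) EX@11 MEM@12 WB@13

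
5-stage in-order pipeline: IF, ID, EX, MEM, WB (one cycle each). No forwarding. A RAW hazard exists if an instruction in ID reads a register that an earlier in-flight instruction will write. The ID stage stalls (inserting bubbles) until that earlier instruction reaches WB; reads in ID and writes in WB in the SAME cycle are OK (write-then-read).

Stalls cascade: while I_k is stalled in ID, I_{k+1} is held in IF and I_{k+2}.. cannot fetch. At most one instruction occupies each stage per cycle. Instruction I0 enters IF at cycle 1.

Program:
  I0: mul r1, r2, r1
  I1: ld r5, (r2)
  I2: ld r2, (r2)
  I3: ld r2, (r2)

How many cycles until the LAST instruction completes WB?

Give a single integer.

Answer: 10

Derivation:
I0 mul r1 <- r2,r1: IF@1 ID@2 stall=0 (-) EX@3 MEM@4 WB@5
I1 ld r5 <- r2: IF@2 ID@3 stall=0 (-) EX@4 MEM@5 WB@6
I2 ld r2 <- r2: IF@3 ID@4 stall=0 (-) EX@5 MEM@6 WB@7
I3 ld r2 <- r2: IF@4 ID@5 stall=2 (RAW on I2.r2 (WB@7)) EX@8 MEM@9 WB@10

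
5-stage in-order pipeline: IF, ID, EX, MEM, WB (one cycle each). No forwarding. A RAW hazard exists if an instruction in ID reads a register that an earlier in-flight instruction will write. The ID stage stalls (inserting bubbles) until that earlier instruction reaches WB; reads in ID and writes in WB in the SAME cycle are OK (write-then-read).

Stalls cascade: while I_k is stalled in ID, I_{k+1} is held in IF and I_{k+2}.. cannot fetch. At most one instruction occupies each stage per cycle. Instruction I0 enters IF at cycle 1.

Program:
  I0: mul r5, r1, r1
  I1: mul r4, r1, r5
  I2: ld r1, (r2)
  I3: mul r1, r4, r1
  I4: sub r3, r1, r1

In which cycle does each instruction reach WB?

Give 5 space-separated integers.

I0 mul r5 <- r1,r1: IF@1 ID@2 stall=0 (-) EX@3 MEM@4 WB@5
I1 mul r4 <- r1,r5: IF@2 ID@3 stall=2 (RAW on I0.r5 (WB@5)) EX@6 MEM@7 WB@8
I2 ld r1 <- r2: IF@3 ID@6 stall=0 (-) EX@7 MEM@8 WB@9
I3 mul r1 <- r4,r1: IF@6 ID@7 stall=2 (RAW on I2.r1 (WB@9)) EX@10 MEM@11 WB@12
I4 sub r3 <- r1,r1: IF@7 ID@10 stall=2 (RAW on I3.r1 (WB@12)) EX@13 MEM@14 WB@15

Answer: 5 8 9 12 15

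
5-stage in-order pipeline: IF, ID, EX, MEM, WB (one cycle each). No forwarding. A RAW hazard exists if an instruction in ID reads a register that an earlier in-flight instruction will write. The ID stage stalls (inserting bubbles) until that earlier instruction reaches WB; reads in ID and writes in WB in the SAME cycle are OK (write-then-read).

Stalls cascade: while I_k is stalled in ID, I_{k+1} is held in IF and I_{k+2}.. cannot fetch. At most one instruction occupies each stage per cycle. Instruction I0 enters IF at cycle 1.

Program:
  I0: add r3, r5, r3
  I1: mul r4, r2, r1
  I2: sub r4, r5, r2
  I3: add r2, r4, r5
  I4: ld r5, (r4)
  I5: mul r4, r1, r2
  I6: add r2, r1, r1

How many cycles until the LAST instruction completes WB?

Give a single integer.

I0 add r3 <- r5,r3: IF@1 ID@2 stall=0 (-) EX@3 MEM@4 WB@5
I1 mul r4 <- r2,r1: IF@2 ID@3 stall=0 (-) EX@4 MEM@5 WB@6
I2 sub r4 <- r5,r2: IF@3 ID@4 stall=0 (-) EX@5 MEM@6 WB@7
I3 add r2 <- r4,r5: IF@4 ID@5 stall=2 (RAW on I2.r4 (WB@7)) EX@8 MEM@9 WB@10
I4 ld r5 <- r4: IF@5 ID@8 stall=0 (-) EX@9 MEM@10 WB@11
I5 mul r4 <- r1,r2: IF@8 ID@9 stall=1 (RAW on I3.r2 (WB@10)) EX@11 MEM@12 WB@13
I6 add r2 <- r1,r1: IF@9 ID@11 stall=0 (-) EX@12 MEM@13 WB@14

Answer: 14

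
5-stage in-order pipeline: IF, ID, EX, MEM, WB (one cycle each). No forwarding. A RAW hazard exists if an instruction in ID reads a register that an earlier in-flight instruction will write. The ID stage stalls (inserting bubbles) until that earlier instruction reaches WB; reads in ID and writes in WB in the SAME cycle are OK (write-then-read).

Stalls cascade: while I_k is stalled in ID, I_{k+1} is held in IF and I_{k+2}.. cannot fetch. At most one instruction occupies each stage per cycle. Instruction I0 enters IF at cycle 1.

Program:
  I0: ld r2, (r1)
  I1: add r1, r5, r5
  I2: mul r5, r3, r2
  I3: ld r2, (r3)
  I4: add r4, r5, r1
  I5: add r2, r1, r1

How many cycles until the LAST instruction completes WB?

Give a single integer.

Answer: 12

Derivation:
I0 ld r2 <- r1: IF@1 ID@2 stall=0 (-) EX@3 MEM@4 WB@5
I1 add r1 <- r5,r5: IF@2 ID@3 stall=0 (-) EX@4 MEM@5 WB@6
I2 mul r5 <- r3,r2: IF@3 ID@4 stall=1 (RAW on I0.r2 (WB@5)) EX@6 MEM@7 WB@8
I3 ld r2 <- r3: IF@4 ID@6 stall=0 (-) EX@7 MEM@8 WB@9
I4 add r4 <- r5,r1: IF@6 ID@7 stall=1 (RAW on I2.r5 (WB@8)) EX@9 MEM@10 WB@11
I5 add r2 <- r1,r1: IF@7 ID@9 stall=0 (-) EX@10 MEM@11 WB@12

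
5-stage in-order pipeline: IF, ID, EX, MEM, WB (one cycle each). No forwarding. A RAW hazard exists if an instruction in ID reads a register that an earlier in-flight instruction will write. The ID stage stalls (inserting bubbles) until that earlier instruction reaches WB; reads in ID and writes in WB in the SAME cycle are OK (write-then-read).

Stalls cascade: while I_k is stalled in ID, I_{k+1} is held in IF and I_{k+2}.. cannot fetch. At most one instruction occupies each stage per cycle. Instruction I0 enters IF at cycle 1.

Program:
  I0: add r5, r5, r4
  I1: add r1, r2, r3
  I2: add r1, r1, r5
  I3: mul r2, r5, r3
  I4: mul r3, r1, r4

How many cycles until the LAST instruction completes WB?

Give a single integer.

I0 add r5 <- r5,r4: IF@1 ID@2 stall=0 (-) EX@3 MEM@4 WB@5
I1 add r1 <- r2,r3: IF@2 ID@3 stall=0 (-) EX@4 MEM@5 WB@6
I2 add r1 <- r1,r5: IF@3 ID@4 stall=2 (RAW on I1.r1 (WB@6)) EX@7 MEM@8 WB@9
I3 mul r2 <- r5,r3: IF@4 ID@7 stall=0 (-) EX@8 MEM@9 WB@10
I4 mul r3 <- r1,r4: IF@7 ID@8 stall=1 (RAW on I2.r1 (WB@9)) EX@10 MEM@11 WB@12

Answer: 12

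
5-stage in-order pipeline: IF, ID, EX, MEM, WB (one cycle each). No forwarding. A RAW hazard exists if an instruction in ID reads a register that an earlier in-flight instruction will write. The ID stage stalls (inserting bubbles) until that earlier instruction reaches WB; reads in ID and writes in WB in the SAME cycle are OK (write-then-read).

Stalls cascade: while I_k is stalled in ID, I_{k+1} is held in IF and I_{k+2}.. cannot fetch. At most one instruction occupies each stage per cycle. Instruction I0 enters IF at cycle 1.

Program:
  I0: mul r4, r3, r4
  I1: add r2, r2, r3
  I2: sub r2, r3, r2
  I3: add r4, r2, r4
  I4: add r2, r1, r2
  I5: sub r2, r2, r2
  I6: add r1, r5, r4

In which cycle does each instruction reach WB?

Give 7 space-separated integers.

I0 mul r4 <- r3,r4: IF@1 ID@2 stall=0 (-) EX@3 MEM@4 WB@5
I1 add r2 <- r2,r3: IF@2 ID@3 stall=0 (-) EX@4 MEM@5 WB@6
I2 sub r2 <- r3,r2: IF@3 ID@4 stall=2 (RAW on I1.r2 (WB@6)) EX@7 MEM@8 WB@9
I3 add r4 <- r2,r4: IF@4 ID@7 stall=2 (RAW on I2.r2 (WB@9)) EX@10 MEM@11 WB@12
I4 add r2 <- r1,r2: IF@7 ID@10 stall=0 (-) EX@11 MEM@12 WB@13
I5 sub r2 <- r2,r2: IF@10 ID@11 stall=2 (RAW on I4.r2 (WB@13)) EX@14 MEM@15 WB@16
I6 add r1 <- r5,r4: IF@11 ID@14 stall=0 (-) EX@15 MEM@16 WB@17

Answer: 5 6 9 12 13 16 17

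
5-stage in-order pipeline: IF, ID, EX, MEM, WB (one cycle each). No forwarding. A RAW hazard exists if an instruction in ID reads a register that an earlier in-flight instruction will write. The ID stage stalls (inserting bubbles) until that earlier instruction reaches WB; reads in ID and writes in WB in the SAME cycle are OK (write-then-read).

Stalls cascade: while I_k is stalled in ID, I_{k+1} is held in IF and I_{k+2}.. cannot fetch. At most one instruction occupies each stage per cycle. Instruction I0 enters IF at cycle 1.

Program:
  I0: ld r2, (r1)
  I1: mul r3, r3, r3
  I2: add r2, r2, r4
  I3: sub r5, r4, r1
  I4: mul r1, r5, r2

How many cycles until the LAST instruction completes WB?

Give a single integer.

Answer: 12

Derivation:
I0 ld r2 <- r1: IF@1 ID@2 stall=0 (-) EX@3 MEM@4 WB@5
I1 mul r3 <- r3,r3: IF@2 ID@3 stall=0 (-) EX@4 MEM@5 WB@6
I2 add r2 <- r2,r4: IF@3 ID@4 stall=1 (RAW on I0.r2 (WB@5)) EX@6 MEM@7 WB@8
I3 sub r5 <- r4,r1: IF@4 ID@6 stall=0 (-) EX@7 MEM@8 WB@9
I4 mul r1 <- r5,r2: IF@6 ID@7 stall=2 (RAW on I3.r5 (WB@9)) EX@10 MEM@11 WB@12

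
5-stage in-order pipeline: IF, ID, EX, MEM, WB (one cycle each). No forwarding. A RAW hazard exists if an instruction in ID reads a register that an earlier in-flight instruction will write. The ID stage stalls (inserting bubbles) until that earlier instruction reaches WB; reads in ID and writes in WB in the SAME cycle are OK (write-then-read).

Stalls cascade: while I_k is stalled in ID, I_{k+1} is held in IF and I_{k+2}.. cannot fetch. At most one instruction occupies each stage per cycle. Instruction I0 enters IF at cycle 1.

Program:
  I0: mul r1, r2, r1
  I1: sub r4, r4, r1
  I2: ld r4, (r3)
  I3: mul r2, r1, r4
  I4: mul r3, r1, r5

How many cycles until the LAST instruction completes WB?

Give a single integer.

I0 mul r1 <- r2,r1: IF@1 ID@2 stall=0 (-) EX@3 MEM@4 WB@5
I1 sub r4 <- r4,r1: IF@2 ID@3 stall=2 (RAW on I0.r1 (WB@5)) EX@6 MEM@7 WB@8
I2 ld r4 <- r3: IF@3 ID@6 stall=0 (-) EX@7 MEM@8 WB@9
I3 mul r2 <- r1,r4: IF@6 ID@7 stall=2 (RAW on I2.r4 (WB@9)) EX@10 MEM@11 WB@12
I4 mul r3 <- r1,r5: IF@7 ID@10 stall=0 (-) EX@11 MEM@12 WB@13

Answer: 13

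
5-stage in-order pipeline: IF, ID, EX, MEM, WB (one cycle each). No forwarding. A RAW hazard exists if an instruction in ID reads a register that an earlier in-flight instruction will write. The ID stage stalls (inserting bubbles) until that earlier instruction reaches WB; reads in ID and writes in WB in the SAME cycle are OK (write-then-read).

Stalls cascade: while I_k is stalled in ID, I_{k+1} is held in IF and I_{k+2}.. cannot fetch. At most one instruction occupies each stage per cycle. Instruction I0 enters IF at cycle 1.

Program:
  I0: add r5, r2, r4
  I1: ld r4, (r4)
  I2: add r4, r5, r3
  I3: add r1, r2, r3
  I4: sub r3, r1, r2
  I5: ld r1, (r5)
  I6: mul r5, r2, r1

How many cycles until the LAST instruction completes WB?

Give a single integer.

I0 add r5 <- r2,r4: IF@1 ID@2 stall=0 (-) EX@3 MEM@4 WB@5
I1 ld r4 <- r4: IF@2 ID@3 stall=0 (-) EX@4 MEM@5 WB@6
I2 add r4 <- r5,r3: IF@3 ID@4 stall=1 (RAW on I0.r5 (WB@5)) EX@6 MEM@7 WB@8
I3 add r1 <- r2,r3: IF@4 ID@6 stall=0 (-) EX@7 MEM@8 WB@9
I4 sub r3 <- r1,r2: IF@6 ID@7 stall=2 (RAW on I3.r1 (WB@9)) EX@10 MEM@11 WB@12
I5 ld r1 <- r5: IF@7 ID@10 stall=0 (-) EX@11 MEM@12 WB@13
I6 mul r5 <- r2,r1: IF@10 ID@11 stall=2 (RAW on I5.r1 (WB@13)) EX@14 MEM@15 WB@16

Answer: 16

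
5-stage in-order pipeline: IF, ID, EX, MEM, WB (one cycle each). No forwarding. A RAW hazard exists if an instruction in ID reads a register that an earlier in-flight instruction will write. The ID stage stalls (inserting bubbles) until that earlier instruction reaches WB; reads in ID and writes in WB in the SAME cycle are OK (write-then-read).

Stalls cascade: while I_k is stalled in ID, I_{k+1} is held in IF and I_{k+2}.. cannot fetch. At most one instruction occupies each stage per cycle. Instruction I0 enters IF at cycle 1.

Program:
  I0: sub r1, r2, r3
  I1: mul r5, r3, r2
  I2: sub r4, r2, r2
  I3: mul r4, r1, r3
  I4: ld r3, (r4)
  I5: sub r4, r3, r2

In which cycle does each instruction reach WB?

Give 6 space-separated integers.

I0 sub r1 <- r2,r3: IF@1 ID@2 stall=0 (-) EX@3 MEM@4 WB@5
I1 mul r5 <- r3,r2: IF@2 ID@3 stall=0 (-) EX@4 MEM@5 WB@6
I2 sub r4 <- r2,r2: IF@3 ID@4 stall=0 (-) EX@5 MEM@6 WB@7
I3 mul r4 <- r1,r3: IF@4 ID@5 stall=0 (-) EX@6 MEM@7 WB@8
I4 ld r3 <- r4: IF@5 ID@6 stall=2 (RAW on I3.r4 (WB@8)) EX@9 MEM@10 WB@11
I5 sub r4 <- r3,r2: IF@6 ID@9 stall=2 (RAW on I4.r3 (WB@11)) EX@12 MEM@13 WB@14

Answer: 5 6 7 8 11 14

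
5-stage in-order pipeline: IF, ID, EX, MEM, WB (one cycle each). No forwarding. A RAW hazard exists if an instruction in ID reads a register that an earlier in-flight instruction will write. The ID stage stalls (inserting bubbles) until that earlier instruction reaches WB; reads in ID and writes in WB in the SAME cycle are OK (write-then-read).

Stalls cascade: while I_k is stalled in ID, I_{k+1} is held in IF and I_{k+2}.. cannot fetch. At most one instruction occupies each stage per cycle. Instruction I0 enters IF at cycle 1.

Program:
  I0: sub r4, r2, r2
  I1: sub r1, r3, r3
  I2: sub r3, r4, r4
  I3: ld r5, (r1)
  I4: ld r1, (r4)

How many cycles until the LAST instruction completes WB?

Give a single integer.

Answer: 10

Derivation:
I0 sub r4 <- r2,r2: IF@1 ID@2 stall=0 (-) EX@3 MEM@4 WB@5
I1 sub r1 <- r3,r3: IF@2 ID@3 stall=0 (-) EX@4 MEM@5 WB@6
I2 sub r3 <- r4,r4: IF@3 ID@4 stall=1 (RAW on I0.r4 (WB@5)) EX@6 MEM@7 WB@8
I3 ld r5 <- r1: IF@4 ID@6 stall=0 (-) EX@7 MEM@8 WB@9
I4 ld r1 <- r4: IF@6 ID@7 stall=0 (-) EX@8 MEM@9 WB@10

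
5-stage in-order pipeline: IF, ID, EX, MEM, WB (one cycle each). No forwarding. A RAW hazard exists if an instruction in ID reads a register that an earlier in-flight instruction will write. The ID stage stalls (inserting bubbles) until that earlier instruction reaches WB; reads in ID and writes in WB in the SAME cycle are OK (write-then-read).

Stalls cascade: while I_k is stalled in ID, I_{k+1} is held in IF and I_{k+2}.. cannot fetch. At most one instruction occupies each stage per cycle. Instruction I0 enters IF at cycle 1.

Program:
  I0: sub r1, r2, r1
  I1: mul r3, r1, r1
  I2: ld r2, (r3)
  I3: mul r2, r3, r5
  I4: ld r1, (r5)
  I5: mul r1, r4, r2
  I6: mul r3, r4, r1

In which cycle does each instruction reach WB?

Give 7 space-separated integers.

I0 sub r1 <- r2,r1: IF@1 ID@2 stall=0 (-) EX@3 MEM@4 WB@5
I1 mul r3 <- r1,r1: IF@2 ID@3 stall=2 (RAW on I0.r1 (WB@5)) EX@6 MEM@7 WB@8
I2 ld r2 <- r3: IF@3 ID@6 stall=2 (RAW on I1.r3 (WB@8)) EX@9 MEM@10 WB@11
I3 mul r2 <- r3,r5: IF@6 ID@9 stall=0 (-) EX@10 MEM@11 WB@12
I4 ld r1 <- r5: IF@9 ID@10 stall=0 (-) EX@11 MEM@12 WB@13
I5 mul r1 <- r4,r2: IF@10 ID@11 stall=1 (RAW on I3.r2 (WB@12)) EX@13 MEM@14 WB@15
I6 mul r3 <- r4,r1: IF@11 ID@13 stall=2 (RAW on I5.r1 (WB@15)) EX@16 MEM@17 WB@18

Answer: 5 8 11 12 13 15 18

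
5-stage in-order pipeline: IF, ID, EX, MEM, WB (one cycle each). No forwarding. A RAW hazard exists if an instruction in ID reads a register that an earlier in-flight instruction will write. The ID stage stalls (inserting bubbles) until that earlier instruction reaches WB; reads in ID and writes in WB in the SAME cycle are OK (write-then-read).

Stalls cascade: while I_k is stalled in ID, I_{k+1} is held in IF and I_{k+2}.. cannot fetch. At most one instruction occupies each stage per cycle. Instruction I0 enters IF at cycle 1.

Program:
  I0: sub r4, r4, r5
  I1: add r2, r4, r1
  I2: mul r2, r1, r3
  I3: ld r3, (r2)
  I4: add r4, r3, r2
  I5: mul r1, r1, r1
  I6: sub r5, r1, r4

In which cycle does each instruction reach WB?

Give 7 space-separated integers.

Answer: 5 8 9 12 15 16 19

Derivation:
I0 sub r4 <- r4,r5: IF@1 ID@2 stall=0 (-) EX@3 MEM@4 WB@5
I1 add r2 <- r4,r1: IF@2 ID@3 stall=2 (RAW on I0.r4 (WB@5)) EX@6 MEM@7 WB@8
I2 mul r2 <- r1,r3: IF@3 ID@6 stall=0 (-) EX@7 MEM@8 WB@9
I3 ld r3 <- r2: IF@6 ID@7 stall=2 (RAW on I2.r2 (WB@9)) EX@10 MEM@11 WB@12
I4 add r4 <- r3,r2: IF@7 ID@10 stall=2 (RAW on I3.r3 (WB@12)) EX@13 MEM@14 WB@15
I5 mul r1 <- r1,r1: IF@10 ID@13 stall=0 (-) EX@14 MEM@15 WB@16
I6 sub r5 <- r1,r4: IF@13 ID@14 stall=2 (RAW on I5.r1 (WB@16)) EX@17 MEM@18 WB@19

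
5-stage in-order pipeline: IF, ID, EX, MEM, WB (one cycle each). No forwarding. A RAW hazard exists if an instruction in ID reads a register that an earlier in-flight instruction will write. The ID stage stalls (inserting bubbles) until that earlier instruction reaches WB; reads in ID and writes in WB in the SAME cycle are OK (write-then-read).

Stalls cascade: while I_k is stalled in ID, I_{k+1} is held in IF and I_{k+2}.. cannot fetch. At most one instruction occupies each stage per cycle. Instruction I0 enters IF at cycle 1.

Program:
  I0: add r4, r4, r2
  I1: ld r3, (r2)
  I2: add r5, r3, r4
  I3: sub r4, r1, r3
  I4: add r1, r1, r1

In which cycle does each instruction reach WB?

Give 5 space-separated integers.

I0 add r4 <- r4,r2: IF@1 ID@2 stall=0 (-) EX@3 MEM@4 WB@5
I1 ld r3 <- r2: IF@2 ID@3 stall=0 (-) EX@4 MEM@5 WB@6
I2 add r5 <- r3,r4: IF@3 ID@4 stall=2 (RAW on I1.r3 (WB@6)) EX@7 MEM@8 WB@9
I3 sub r4 <- r1,r3: IF@4 ID@7 stall=0 (-) EX@8 MEM@9 WB@10
I4 add r1 <- r1,r1: IF@7 ID@8 stall=0 (-) EX@9 MEM@10 WB@11

Answer: 5 6 9 10 11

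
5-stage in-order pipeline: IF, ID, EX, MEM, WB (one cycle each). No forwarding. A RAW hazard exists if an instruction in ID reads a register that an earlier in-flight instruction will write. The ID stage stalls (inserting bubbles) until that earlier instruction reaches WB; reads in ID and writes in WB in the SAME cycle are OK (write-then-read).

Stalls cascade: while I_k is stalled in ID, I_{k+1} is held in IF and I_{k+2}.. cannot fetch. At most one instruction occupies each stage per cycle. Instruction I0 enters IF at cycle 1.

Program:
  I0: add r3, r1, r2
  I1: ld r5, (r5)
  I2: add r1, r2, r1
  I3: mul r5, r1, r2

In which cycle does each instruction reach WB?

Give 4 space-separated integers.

I0 add r3 <- r1,r2: IF@1 ID@2 stall=0 (-) EX@3 MEM@4 WB@5
I1 ld r5 <- r5: IF@2 ID@3 stall=0 (-) EX@4 MEM@5 WB@6
I2 add r1 <- r2,r1: IF@3 ID@4 stall=0 (-) EX@5 MEM@6 WB@7
I3 mul r5 <- r1,r2: IF@4 ID@5 stall=2 (RAW on I2.r1 (WB@7)) EX@8 MEM@9 WB@10

Answer: 5 6 7 10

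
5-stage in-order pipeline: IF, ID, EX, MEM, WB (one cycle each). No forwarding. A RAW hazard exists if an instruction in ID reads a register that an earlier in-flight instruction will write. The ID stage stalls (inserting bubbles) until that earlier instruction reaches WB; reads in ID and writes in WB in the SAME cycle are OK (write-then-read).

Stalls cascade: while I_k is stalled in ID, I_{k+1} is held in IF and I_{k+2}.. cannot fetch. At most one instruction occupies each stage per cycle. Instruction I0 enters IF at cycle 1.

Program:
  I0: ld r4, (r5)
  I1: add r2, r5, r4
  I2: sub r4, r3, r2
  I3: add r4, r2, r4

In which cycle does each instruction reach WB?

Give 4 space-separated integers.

I0 ld r4 <- r5: IF@1 ID@2 stall=0 (-) EX@3 MEM@4 WB@5
I1 add r2 <- r5,r4: IF@2 ID@3 stall=2 (RAW on I0.r4 (WB@5)) EX@6 MEM@7 WB@8
I2 sub r4 <- r3,r2: IF@3 ID@6 stall=2 (RAW on I1.r2 (WB@8)) EX@9 MEM@10 WB@11
I3 add r4 <- r2,r4: IF@6 ID@9 stall=2 (RAW on I2.r4 (WB@11)) EX@12 MEM@13 WB@14

Answer: 5 8 11 14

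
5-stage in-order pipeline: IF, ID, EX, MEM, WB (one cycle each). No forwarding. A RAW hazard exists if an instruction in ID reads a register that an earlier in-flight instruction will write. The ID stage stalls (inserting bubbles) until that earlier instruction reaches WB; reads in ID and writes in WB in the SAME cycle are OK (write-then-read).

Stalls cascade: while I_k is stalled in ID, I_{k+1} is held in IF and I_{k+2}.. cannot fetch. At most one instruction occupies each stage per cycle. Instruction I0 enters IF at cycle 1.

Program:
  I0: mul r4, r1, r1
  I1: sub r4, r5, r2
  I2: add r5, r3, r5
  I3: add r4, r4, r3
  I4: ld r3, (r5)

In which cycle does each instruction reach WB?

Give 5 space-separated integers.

Answer: 5 6 7 9 10

Derivation:
I0 mul r4 <- r1,r1: IF@1 ID@2 stall=0 (-) EX@3 MEM@4 WB@5
I1 sub r4 <- r5,r2: IF@2 ID@3 stall=0 (-) EX@4 MEM@5 WB@6
I2 add r5 <- r3,r5: IF@3 ID@4 stall=0 (-) EX@5 MEM@6 WB@7
I3 add r4 <- r4,r3: IF@4 ID@5 stall=1 (RAW on I1.r4 (WB@6)) EX@7 MEM@8 WB@9
I4 ld r3 <- r5: IF@5 ID@7 stall=0 (-) EX@8 MEM@9 WB@10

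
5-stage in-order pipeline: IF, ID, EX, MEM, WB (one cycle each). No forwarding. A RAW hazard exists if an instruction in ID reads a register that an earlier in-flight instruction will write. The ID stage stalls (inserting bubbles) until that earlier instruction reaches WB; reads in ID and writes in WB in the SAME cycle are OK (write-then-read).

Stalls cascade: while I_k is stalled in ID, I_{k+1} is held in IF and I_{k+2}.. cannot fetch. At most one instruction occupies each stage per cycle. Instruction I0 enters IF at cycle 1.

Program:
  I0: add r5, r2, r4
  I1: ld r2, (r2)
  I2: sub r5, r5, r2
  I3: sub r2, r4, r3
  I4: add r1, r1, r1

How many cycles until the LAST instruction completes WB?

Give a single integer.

Answer: 11

Derivation:
I0 add r5 <- r2,r4: IF@1 ID@2 stall=0 (-) EX@3 MEM@4 WB@5
I1 ld r2 <- r2: IF@2 ID@3 stall=0 (-) EX@4 MEM@5 WB@6
I2 sub r5 <- r5,r2: IF@3 ID@4 stall=2 (RAW on I1.r2 (WB@6)) EX@7 MEM@8 WB@9
I3 sub r2 <- r4,r3: IF@4 ID@7 stall=0 (-) EX@8 MEM@9 WB@10
I4 add r1 <- r1,r1: IF@7 ID@8 stall=0 (-) EX@9 MEM@10 WB@11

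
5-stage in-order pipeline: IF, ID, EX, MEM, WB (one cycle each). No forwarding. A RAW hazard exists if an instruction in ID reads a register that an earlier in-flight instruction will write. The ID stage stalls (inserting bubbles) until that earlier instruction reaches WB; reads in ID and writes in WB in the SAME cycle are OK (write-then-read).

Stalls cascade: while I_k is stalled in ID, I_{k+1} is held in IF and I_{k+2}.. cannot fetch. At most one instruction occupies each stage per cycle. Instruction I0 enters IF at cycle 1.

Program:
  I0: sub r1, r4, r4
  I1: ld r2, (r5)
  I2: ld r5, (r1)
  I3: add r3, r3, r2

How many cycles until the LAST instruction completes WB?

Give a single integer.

Answer: 9

Derivation:
I0 sub r1 <- r4,r4: IF@1 ID@2 stall=0 (-) EX@3 MEM@4 WB@5
I1 ld r2 <- r5: IF@2 ID@3 stall=0 (-) EX@4 MEM@5 WB@6
I2 ld r5 <- r1: IF@3 ID@4 stall=1 (RAW on I0.r1 (WB@5)) EX@6 MEM@7 WB@8
I3 add r3 <- r3,r2: IF@4 ID@6 stall=0 (-) EX@7 MEM@8 WB@9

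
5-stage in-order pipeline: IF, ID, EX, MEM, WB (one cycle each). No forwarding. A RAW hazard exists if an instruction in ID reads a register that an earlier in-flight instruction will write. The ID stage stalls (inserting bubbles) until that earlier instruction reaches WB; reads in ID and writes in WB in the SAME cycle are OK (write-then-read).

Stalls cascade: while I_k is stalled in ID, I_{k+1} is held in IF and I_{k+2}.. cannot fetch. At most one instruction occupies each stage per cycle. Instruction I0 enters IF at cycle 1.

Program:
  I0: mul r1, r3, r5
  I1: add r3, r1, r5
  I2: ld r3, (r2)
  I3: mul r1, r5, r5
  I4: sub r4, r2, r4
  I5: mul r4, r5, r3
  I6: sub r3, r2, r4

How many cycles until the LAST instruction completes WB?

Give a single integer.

Answer: 15

Derivation:
I0 mul r1 <- r3,r5: IF@1 ID@2 stall=0 (-) EX@3 MEM@4 WB@5
I1 add r3 <- r1,r5: IF@2 ID@3 stall=2 (RAW on I0.r1 (WB@5)) EX@6 MEM@7 WB@8
I2 ld r3 <- r2: IF@3 ID@6 stall=0 (-) EX@7 MEM@8 WB@9
I3 mul r1 <- r5,r5: IF@6 ID@7 stall=0 (-) EX@8 MEM@9 WB@10
I4 sub r4 <- r2,r4: IF@7 ID@8 stall=0 (-) EX@9 MEM@10 WB@11
I5 mul r4 <- r5,r3: IF@8 ID@9 stall=0 (-) EX@10 MEM@11 WB@12
I6 sub r3 <- r2,r4: IF@9 ID@10 stall=2 (RAW on I5.r4 (WB@12)) EX@13 MEM@14 WB@15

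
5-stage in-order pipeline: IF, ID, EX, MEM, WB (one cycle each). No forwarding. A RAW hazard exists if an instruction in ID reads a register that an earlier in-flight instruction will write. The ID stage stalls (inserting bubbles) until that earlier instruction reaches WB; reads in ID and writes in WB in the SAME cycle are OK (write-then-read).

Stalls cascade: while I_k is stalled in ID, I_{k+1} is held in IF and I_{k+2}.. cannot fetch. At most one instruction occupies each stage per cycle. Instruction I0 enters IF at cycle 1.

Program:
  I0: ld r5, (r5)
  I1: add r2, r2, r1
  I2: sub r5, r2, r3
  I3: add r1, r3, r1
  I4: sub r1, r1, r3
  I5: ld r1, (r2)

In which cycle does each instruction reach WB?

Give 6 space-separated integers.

Answer: 5 6 9 10 13 14

Derivation:
I0 ld r5 <- r5: IF@1 ID@2 stall=0 (-) EX@3 MEM@4 WB@5
I1 add r2 <- r2,r1: IF@2 ID@3 stall=0 (-) EX@4 MEM@5 WB@6
I2 sub r5 <- r2,r3: IF@3 ID@4 stall=2 (RAW on I1.r2 (WB@6)) EX@7 MEM@8 WB@9
I3 add r1 <- r3,r1: IF@4 ID@7 stall=0 (-) EX@8 MEM@9 WB@10
I4 sub r1 <- r1,r3: IF@7 ID@8 stall=2 (RAW on I3.r1 (WB@10)) EX@11 MEM@12 WB@13
I5 ld r1 <- r2: IF@8 ID@11 stall=0 (-) EX@12 MEM@13 WB@14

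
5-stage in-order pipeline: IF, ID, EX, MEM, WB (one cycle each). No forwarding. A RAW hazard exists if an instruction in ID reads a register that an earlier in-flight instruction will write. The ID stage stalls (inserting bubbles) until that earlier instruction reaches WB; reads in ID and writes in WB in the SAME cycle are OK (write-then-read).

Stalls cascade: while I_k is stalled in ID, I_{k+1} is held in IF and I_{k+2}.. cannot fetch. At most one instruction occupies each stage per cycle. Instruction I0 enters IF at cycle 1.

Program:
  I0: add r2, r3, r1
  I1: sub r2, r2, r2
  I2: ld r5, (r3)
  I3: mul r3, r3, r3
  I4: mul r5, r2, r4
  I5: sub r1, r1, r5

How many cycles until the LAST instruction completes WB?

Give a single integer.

I0 add r2 <- r3,r1: IF@1 ID@2 stall=0 (-) EX@3 MEM@4 WB@5
I1 sub r2 <- r2,r2: IF@2 ID@3 stall=2 (RAW on I0.r2 (WB@5)) EX@6 MEM@7 WB@8
I2 ld r5 <- r3: IF@3 ID@6 stall=0 (-) EX@7 MEM@8 WB@9
I3 mul r3 <- r3,r3: IF@6 ID@7 stall=0 (-) EX@8 MEM@9 WB@10
I4 mul r5 <- r2,r4: IF@7 ID@8 stall=0 (-) EX@9 MEM@10 WB@11
I5 sub r1 <- r1,r5: IF@8 ID@9 stall=2 (RAW on I4.r5 (WB@11)) EX@12 MEM@13 WB@14

Answer: 14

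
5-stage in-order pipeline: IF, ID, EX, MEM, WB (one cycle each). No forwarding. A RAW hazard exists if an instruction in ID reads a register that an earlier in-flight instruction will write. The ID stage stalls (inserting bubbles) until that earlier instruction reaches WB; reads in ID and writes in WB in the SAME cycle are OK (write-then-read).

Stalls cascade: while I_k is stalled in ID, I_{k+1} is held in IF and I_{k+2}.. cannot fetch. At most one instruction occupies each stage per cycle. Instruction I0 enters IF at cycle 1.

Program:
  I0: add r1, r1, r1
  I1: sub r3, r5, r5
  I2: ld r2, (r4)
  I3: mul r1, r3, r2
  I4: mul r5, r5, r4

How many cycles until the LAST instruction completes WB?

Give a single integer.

I0 add r1 <- r1,r1: IF@1 ID@2 stall=0 (-) EX@3 MEM@4 WB@5
I1 sub r3 <- r5,r5: IF@2 ID@3 stall=0 (-) EX@4 MEM@5 WB@6
I2 ld r2 <- r4: IF@3 ID@4 stall=0 (-) EX@5 MEM@6 WB@7
I3 mul r1 <- r3,r2: IF@4 ID@5 stall=2 (RAW on I2.r2 (WB@7)) EX@8 MEM@9 WB@10
I4 mul r5 <- r5,r4: IF@5 ID@8 stall=0 (-) EX@9 MEM@10 WB@11

Answer: 11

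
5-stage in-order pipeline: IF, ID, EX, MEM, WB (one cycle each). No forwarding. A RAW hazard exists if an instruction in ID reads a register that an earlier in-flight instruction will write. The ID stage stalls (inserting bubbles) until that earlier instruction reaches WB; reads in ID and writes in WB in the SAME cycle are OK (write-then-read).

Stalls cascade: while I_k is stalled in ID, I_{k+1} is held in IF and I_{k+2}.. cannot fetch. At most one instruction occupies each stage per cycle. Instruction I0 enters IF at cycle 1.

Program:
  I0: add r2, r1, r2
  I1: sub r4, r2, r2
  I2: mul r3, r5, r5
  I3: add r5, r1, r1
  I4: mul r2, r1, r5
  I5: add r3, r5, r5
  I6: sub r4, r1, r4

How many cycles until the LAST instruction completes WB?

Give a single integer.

I0 add r2 <- r1,r2: IF@1 ID@2 stall=0 (-) EX@3 MEM@4 WB@5
I1 sub r4 <- r2,r2: IF@2 ID@3 stall=2 (RAW on I0.r2 (WB@5)) EX@6 MEM@7 WB@8
I2 mul r3 <- r5,r5: IF@3 ID@6 stall=0 (-) EX@7 MEM@8 WB@9
I3 add r5 <- r1,r1: IF@6 ID@7 stall=0 (-) EX@8 MEM@9 WB@10
I4 mul r2 <- r1,r5: IF@7 ID@8 stall=2 (RAW on I3.r5 (WB@10)) EX@11 MEM@12 WB@13
I5 add r3 <- r5,r5: IF@8 ID@11 stall=0 (-) EX@12 MEM@13 WB@14
I6 sub r4 <- r1,r4: IF@11 ID@12 stall=0 (-) EX@13 MEM@14 WB@15

Answer: 15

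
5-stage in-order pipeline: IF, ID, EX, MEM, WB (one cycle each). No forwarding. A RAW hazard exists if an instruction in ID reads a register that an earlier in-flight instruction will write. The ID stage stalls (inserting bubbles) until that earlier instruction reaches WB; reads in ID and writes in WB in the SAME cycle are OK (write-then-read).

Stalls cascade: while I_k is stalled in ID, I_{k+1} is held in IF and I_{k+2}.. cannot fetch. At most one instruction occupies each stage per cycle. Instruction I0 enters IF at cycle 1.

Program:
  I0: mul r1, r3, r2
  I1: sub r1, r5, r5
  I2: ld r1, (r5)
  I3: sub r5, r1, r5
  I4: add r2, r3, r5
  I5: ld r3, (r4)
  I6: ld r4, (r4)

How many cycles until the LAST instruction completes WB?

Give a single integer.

Answer: 15

Derivation:
I0 mul r1 <- r3,r2: IF@1 ID@2 stall=0 (-) EX@3 MEM@4 WB@5
I1 sub r1 <- r5,r5: IF@2 ID@3 stall=0 (-) EX@4 MEM@5 WB@6
I2 ld r1 <- r5: IF@3 ID@4 stall=0 (-) EX@5 MEM@6 WB@7
I3 sub r5 <- r1,r5: IF@4 ID@5 stall=2 (RAW on I2.r1 (WB@7)) EX@8 MEM@9 WB@10
I4 add r2 <- r3,r5: IF@5 ID@8 stall=2 (RAW on I3.r5 (WB@10)) EX@11 MEM@12 WB@13
I5 ld r3 <- r4: IF@8 ID@11 stall=0 (-) EX@12 MEM@13 WB@14
I6 ld r4 <- r4: IF@11 ID@12 stall=0 (-) EX@13 MEM@14 WB@15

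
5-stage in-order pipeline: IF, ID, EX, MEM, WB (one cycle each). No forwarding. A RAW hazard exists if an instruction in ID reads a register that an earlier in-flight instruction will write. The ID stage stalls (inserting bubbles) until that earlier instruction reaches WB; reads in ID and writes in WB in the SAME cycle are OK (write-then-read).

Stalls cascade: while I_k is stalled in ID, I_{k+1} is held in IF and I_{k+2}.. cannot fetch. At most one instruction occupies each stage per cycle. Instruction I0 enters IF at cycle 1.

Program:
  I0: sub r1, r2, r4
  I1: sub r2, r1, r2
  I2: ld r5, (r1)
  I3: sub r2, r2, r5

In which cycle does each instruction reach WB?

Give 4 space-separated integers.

I0 sub r1 <- r2,r4: IF@1 ID@2 stall=0 (-) EX@3 MEM@4 WB@5
I1 sub r2 <- r1,r2: IF@2 ID@3 stall=2 (RAW on I0.r1 (WB@5)) EX@6 MEM@7 WB@8
I2 ld r5 <- r1: IF@3 ID@6 stall=0 (-) EX@7 MEM@8 WB@9
I3 sub r2 <- r2,r5: IF@6 ID@7 stall=2 (RAW on I2.r5 (WB@9)) EX@10 MEM@11 WB@12

Answer: 5 8 9 12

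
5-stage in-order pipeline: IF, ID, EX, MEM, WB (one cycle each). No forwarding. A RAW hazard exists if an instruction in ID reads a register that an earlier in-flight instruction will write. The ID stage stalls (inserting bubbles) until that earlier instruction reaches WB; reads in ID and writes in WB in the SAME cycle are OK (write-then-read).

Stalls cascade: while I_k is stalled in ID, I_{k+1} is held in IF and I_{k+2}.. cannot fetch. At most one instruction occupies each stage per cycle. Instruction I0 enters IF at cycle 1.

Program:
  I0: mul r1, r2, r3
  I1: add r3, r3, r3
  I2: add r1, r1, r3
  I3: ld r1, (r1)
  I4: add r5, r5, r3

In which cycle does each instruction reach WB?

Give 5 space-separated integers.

Answer: 5 6 9 12 13

Derivation:
I0 mul r1 <- r2,r3: IF@1 ID@2 stall=0 (-) EX@3 MEM@4 WB@5
I1 add r3 <- r3,r3: IF@2 ID@3 stall=0 (-) EX@4 MEM@5 WB@6
I2 add r1 <- r1,r3: IF@3 ID@4 stall=2 (RAW on I1.r3 (WB@6)) EX@7 MEM@8 WB@9
I3 ld r1 <- r1: IF@4 ID@7 stall=2 (RAW on I2.r1 (WB@9)) EX@10 MEM@11 WB@12
I4 add r5 <- r5,r3: IF@7 ID@10 stall=0 (-) EX@11 MEM@12 WB@13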